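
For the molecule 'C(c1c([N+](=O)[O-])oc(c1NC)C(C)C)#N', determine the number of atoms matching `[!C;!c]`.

6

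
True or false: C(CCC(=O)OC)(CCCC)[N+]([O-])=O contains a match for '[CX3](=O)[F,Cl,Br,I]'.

The pattern [CX3](=O)[F,Cl,Br,I] describes a carbonyl carbon bonded to a halogen — an acyl halide.
The closest candidate here is a methyl-ester group (-C(=O)OCH3), but the carbonyl is bonded to -O-C, not to a halogen. No other fragment satisfies the full query, so there is no match.

False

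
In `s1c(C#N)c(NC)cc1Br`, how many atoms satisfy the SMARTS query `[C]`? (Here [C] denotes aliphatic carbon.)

2

Check the 10 heavy atoms by environment: 1× s (aromatic) → no; 4× c (aromatic) → no; 2× N → no; 2× C → match; 1× Br → no.
That gives 2 matching atoms.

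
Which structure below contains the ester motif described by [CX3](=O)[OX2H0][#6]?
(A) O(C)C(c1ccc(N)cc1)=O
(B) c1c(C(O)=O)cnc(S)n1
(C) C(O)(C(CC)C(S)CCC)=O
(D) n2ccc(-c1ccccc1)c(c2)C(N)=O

A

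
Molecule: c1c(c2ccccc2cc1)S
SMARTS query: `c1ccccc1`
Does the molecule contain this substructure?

Yes

The pattern c1ccccc1 describes six aromatic carbons in a ring — a benzene ring.
The required atom environment is present in the molecule, so the pattern matches.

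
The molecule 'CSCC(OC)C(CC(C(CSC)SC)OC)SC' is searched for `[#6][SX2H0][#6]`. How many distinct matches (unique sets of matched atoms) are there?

4

[#6][SX2H0][#6] is the SMARTS for a thioether: an aliphatic sulfur bridging two carbons with no H on the sulfur.
The molecule carries 4 separate instances of a methylthio ether (-SCH3) meeting every constraint; each maps to a distinct set of atoms, giving 4 matches.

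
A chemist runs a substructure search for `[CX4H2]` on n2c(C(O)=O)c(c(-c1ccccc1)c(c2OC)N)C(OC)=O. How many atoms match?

0

The query [CX4H2] means: sp3 carbon (X4) with exactly two hydrogens.
Check the 22 heavy atoms by environment: 1× n (aromatic, H0, X2) → no; 6× c (aromatic, H0, X3) → no; 1× N (H2, X3) → no; 5× c (aromatic, H1, X3) → no; 2× C (H0, X3) → no; 2× O (H0, X1) → no; 1× O (H1, X2) → no; 2× O (H0, X2) → no; 2× C (H3, X4) → no.
No environment satisfies the query, so 0 matching atoms.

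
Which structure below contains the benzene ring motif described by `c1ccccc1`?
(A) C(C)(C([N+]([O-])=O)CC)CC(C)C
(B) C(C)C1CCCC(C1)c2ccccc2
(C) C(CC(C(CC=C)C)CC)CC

B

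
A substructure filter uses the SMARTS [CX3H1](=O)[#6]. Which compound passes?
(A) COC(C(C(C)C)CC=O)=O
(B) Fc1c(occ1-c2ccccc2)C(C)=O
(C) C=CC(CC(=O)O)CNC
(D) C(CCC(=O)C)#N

A

[CX3H1](=O)[#6] describes an sp2 carbon with one H, double-bonded to O and single-bonded to carbon (an aldehyde).
(A) contains an aldehyde (-CHO), which satisfies every atom and bond constraint.
(B) has an acetyl/ketone group (-C(=O)CH3) but the carbonyl carbon has H0 (two carbon neighbours), not H1.
(C) has a carboxylic acid group (-C(=O)OH) but the carbonyl carbon has H0 and is bonded to O, not H1.
(D) has an acetyl/ketone group (-C(=O)CH3) but the carbonyl carbon has H0 (two carbon neighbours), not H1.
So the answer is (A).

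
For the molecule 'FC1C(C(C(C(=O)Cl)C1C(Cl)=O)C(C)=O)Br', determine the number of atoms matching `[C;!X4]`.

3

The query [C;!X4] means: aliphatic carbon that does not have four total connections.
Check the 16 heavy atoms by environment: 6× C (X4) → no; 3× C (X3) → match; 3× O (X1) → no; 2× Cl (X1) → no; 1× Br (X1) → no; 1× F (X1) → no.
That gives 3 matching atoms.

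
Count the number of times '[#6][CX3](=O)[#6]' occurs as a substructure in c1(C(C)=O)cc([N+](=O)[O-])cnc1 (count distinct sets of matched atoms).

1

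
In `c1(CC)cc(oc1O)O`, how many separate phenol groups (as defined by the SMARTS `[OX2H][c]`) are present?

2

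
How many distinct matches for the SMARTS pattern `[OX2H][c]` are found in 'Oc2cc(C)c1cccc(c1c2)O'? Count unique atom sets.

2

[OX2H][c] is the SMARTS for a phenol: a hydroxyl oxygen attached to an aromatic carbon.
The molecule carries 2 separate instances of a hydroxyl group (-OH) meeting every constraint; each maps to a distinct set of atoms, giving 2 matches.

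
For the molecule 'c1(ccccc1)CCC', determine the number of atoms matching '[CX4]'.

3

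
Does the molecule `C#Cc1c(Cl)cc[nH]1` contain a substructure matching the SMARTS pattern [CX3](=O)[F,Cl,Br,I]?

No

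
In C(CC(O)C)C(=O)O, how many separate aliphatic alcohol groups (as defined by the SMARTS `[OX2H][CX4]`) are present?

1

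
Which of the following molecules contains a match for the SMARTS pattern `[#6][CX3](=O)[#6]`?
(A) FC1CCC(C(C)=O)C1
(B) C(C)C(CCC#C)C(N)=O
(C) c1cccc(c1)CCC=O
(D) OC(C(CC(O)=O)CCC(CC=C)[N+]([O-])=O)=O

A

[#6][CX3](=O)[#6] describes a carbonyl carbon (no H) flanked by two carbons (a ketone).
(A) contains an acetyl/ketone group (-C(=O)CH3), which satisfies every atom and bond constraint.
(B) has a primary amide (-C(=O)NH2) but one neighbour of the carbonyl carbon is N, not C.
(C) has an aldehyde (-CHO) but the carbonyl carbon has H1, so it is not flanked by two carbons.
(D) has a carboxylic acid group (-C(=O)OH) but one neighbour of the carbonyl carbon is O, not C.
So the answer is (A).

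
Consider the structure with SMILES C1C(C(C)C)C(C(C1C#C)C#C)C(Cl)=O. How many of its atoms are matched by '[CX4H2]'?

1

The query [CX4H2] means: sp3 carbon (X4) with exactly two hydrogens.
Check the 15 heavy atoms by environment: 1× C (H2, X4) → match; 5× C (H1, X4) → no; 2× C (H0, X2) → no; 2× C (H1, X2) → no; 1× C (H0, X3) → no; 1× O (H0, X1) → no; 1× Cl (H0, X1) → no; 2× C (H3, X4) → no.
That gives 1 matching atom.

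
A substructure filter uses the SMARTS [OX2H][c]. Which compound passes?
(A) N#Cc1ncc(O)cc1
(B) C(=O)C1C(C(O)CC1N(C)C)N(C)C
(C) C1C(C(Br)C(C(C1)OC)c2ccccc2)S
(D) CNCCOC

A

[OX2H][c] describes a hydroxyl oxygen attached to an aromatic carbon (a phenol).
(A) contains a hydroxyl group (-OH), which satisfies every atom and bond constraint.
(B) has a hydroxyl group (-OH) but the -OH is on an aliphatic carbon, not an aromatic c.
(C) has a methoxy ether (-OCH3) but the oxygen has H0, not H1.
(D) has a methoxy ether (-OCH3) but the oxygen has H0, not H1.
So the answer is (A).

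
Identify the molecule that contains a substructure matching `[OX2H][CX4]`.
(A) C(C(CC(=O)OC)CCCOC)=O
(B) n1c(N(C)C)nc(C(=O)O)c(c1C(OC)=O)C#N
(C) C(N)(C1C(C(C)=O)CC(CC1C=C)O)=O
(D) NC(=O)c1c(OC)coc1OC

[OX2H][CX4] describes a hydroxyl oxygen bound to an sp3 (X4) carbon (an aliphatic alcohol).
(A) has a methoxy ether (-OCH3) but the oxygen has H0 (ether), not H1.
(B) has a carboxylic acid group (-C(=O)OH) but the -OH is on a CX3 carbonyl carbon, not a CX4 carbon.
(C) contains a hydroxyl group (-OH), which satisfies every atom and bond constraint.
(D) has a methoxy ether (-OCH3) but the oxygen has H0 (ether), not H1.
So the answer is (C).

C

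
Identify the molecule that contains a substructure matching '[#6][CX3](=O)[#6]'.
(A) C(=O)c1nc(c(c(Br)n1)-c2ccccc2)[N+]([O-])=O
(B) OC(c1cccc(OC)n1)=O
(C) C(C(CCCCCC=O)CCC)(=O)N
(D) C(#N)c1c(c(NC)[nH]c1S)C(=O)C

D

[#6][CX3](=O)[#6] describes a carbonyl carbon (no H) flanked by two carbons (a ketone).
(A) has an aldehyde (-CHO) but the carbonyl carbon has H1, so it is not flanked by two carbons.
(B) has a carboxylic acid group (-C(=O)OH) but one neighbour of the carbonyl carbon is O, not C.
(C) has a primary amide (-C(=O)NH2) but one neighbour of the carbonyl carbon is N, not C.
(D) contains an acetyl/ketone group (-C(=O)CH3), which satisfies every atom and bond constraint.
So the answer is (D).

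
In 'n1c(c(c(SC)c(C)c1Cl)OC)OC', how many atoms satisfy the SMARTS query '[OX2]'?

The query [OX2] means: aliphatic oxygen with two total connections — ether, hydroxyl, or ester single-bond O.
Check the 14 heavy atoms by environment: 1× n (aromatic, X2) → no; 5× c (aromatic, X3) → no; 4× C (X4) → no; 1× S (X2) → no; 1× Cl (X1) → no; 2× O (X2) → match.
That gives 2 matching atoms.

2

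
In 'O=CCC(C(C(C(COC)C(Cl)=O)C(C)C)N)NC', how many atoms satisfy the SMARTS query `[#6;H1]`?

6

The query [#6;H1] means: any carbon bearing exactly one hydrogen.
Check the 19 heavy atoms by environment: 2× C (H2) → no; 6× C (H1) → match; 3× O (H0) → no; 4× C (H3) → no; 1× N (H2) → no; 1× N (H1) → no; 1× C (H0) → no; 1× Cl (H0) → no.
That gives 6 matching atoms.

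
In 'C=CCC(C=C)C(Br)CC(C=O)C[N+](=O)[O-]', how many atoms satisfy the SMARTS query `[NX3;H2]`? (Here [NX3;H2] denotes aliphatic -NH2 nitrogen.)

0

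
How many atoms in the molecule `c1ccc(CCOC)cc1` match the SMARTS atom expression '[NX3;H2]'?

Check the 10 heavy atoms by environment: 2× C (H2, X4) → no; 1× O (H0, X2) → no; 1× C (H3, X4) → no; 1× c (aromatic, H0, X3) → no; 5× c (aromatic, H1, X3) → no.
No environment satisfies the query, so 0 matching atoms.

0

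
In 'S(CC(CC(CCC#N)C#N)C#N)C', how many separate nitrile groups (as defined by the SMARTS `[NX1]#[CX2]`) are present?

3

[NX1]#[CX2] is the SMARTS for a nitrile: a nitrogen triple-bonded to a two-connected carbon.
The molecule carries 3 separate instances of a nitrile (-C#N) meeting every constraint; each maps to a distinct set of atoms, giving 3 matches.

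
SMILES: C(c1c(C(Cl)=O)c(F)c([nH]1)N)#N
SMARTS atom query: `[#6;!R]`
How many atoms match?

2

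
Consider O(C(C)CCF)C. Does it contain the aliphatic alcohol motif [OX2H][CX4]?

No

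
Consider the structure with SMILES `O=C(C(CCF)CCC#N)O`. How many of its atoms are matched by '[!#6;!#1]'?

4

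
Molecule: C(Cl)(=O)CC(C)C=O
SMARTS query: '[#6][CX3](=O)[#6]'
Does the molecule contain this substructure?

No

The pattern [#6][CX3](=O)[#6] describes a carbonyl carbon (no H) flanked by two carbons — a ketone.
The closest candidate here is an aldehyde (-CHO), but the carbonyl carbon has H1, so it is not flanked by two carbons. No other fragment satisfies the full query, so there is no match.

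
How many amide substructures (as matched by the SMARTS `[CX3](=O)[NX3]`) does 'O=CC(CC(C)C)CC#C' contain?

[CX3](=O)[NX3] is the SMARTS for an amide: a carbonyl carbon bonded to a trivalent nitrogen.
No fragment in the molecule satisfies every constraint, giving 0 matches.

0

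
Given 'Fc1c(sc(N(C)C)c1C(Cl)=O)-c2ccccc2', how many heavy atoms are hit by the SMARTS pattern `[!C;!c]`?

The query [!C;!c] means: neither aliphatic nor aromatic carbon — same as [!#6].
Check the 18 heavy atoms by environment: 1× s (aromatic) → match; 10× c (aromatic) → no; 1× F → match; 1× N → match; 3× C → no; 1× O → match; 1× Cl → match.
Summing the matching environments: 1 + 1 + 1 + 1 + 1 = 5 matching atoms.

5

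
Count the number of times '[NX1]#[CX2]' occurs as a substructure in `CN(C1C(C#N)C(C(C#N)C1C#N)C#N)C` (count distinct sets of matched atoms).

4

[NX1]#[CX2] is the SMARTS for a nitrile: a nitrogen triple-bonded to a two-connected carbon.
The molecule carries 4 separate instances of a nitrile (-C#N) meeting every constraint; each maps to a distinct set of atoms, giving 4 matches.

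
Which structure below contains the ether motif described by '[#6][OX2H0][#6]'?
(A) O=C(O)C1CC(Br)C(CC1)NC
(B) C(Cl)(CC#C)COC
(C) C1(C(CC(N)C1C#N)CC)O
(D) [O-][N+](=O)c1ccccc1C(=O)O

B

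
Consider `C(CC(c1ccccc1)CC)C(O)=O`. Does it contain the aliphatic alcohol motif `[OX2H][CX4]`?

No

The pattern [OX2H][CX4] describes a hydroxyl oxygen bound to an sp3 (X4) carbon — an aliphatic alcohol.
The closest candidate here is a carboxylic acid group (-C(=O)OH), but the -OH is on a CX3 carbonyl carbon, not a CX4 carbon. No other fragment satisfies the full query, so there is no match.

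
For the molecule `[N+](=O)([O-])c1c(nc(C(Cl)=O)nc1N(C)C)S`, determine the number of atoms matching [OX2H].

Check the 16 heavy atoms by environment: 2× n (aromatic, H0, X2) → no; 4× c (aromatic, H0, X3) → no; 1× C (H0, X3) → no; 2× O (H0, X1) → no; 1× Cl (H0, X1) → no; 1× N (charge +1, H0, X3) → no; 1× O (charge -1, H0, X1) → no; 1× S (H1, X2) → no; 1× N (H0, X3) → no; 2× C (H3, X4) → no.
No environment satisfies the query, so 0 matching atoms.

0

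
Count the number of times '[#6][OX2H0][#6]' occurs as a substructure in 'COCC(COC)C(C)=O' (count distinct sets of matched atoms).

[#6][OX2H0][#6] is the SMARTS for an ether: an aliphatic oxygen bridging two carbons with no H on the oxygen.
The molecule carries 2 separate instances of a methoxy ether (-OCH3) meeting every constraint; each maps to a distinct set of atoms, giving 2 matches.

2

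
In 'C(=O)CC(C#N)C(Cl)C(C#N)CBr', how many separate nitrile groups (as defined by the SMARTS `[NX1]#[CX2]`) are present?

[NX1]#[CX2] is the SMARTS for a nitrile: a nitrogen triple-bonded to a two-connected carbon.
The molecule carries 2 separate instances of a nitrile (-C#N) meeting every constraint; each maps to a distinct set of atoms, giving 2 matches.

2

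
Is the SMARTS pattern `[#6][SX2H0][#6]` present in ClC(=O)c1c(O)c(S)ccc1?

The pattern [#6][SX2H0][#6] describes an aliphatic sulfur bridging two carbons with no H on the sulfur — a thioether.
The closest candidate here is a thiol (-SH), but the sulfur has H1, not H0 bridging two carbons. No other fragment satisfies the full query, so there is no match.

No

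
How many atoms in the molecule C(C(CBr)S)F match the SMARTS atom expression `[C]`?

3

The query [C] means: uppercase C matches aliphatic (non-aromatic) carbon only.
Check the 6 heavy atoms by environment: 3× C → match; 1× S → no; 1× Br → no; 1× F → no.
That gives 3 matching atoms.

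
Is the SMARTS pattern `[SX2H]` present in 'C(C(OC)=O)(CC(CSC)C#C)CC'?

No

The pattern [SX2H] describes an aliphatic sulfur with two connections, one being H — a thiol.
The closest candidate here is a methylthio ether (-SCH3), but the sulfur has H0 (bonded to two carbons), not H1. No other fragment satisfies the full query, so there is no match.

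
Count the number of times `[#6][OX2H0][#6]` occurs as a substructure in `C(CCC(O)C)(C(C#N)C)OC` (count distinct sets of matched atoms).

1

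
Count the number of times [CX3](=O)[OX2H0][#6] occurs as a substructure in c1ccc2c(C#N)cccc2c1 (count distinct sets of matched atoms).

[CX3](=O)[OX2H0][#6] is the SMARTS for an ester: a carbonyl carbon bonded to an oxygen that is itself bonded to carbon (no H on that O).
No fragment in the molecule satisfies every constraint, giving 0 matches.

0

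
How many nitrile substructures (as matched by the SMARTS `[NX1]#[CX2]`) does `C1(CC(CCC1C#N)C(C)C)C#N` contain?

2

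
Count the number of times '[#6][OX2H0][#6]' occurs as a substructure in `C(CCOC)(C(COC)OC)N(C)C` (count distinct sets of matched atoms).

[#6][OX2H0][#6] is the SMARTS for an ether: an aliphatic oxygen bridging two carbons with no H on the oxygen.
The molecule carries 3 separate instances of a methoxy ether (-OCH3) meeting every constraint; each maps to a distinct set of atoms, giving 3 matches.

3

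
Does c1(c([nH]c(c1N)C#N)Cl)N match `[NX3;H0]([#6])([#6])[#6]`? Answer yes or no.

The pattern [NX3;H0]([#6])([#6])[#6] describes a trivalent nitrogen with no H, bonded to three carbons — a tertiary amine.
The closest candidate here is a primary amino group (-NH2), but the nitrogen has H2, not H0 with three carbons. No other fragment satisfies the full query, so there is no match.

No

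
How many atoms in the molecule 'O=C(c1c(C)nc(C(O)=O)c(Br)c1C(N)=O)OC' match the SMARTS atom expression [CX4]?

2

The query [CX4] means: C with X4: aliphatic carbon with exactly 4 total connections (bonds + H).
Check the 18 heavy atoms by environment: 1× n (aromatic, X2) → no; 5× c (aromatic, X3) → no; 3× C (X3) → no; 3× O (X1) → no; 1× N (X3) → no; 2× O (X2) → no; 2× C (X4) → match; 1× Br (X1) → no.
That gives 2 matching atoms.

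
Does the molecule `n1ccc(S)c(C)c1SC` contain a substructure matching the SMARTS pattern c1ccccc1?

The pattern c1ccccc1 describes six aromatic carbons in a ring — a benzene ring.
The closest candidate here is a methyl group (-CH3), but no six-membered all-carbon aromatic ring is present. No other fragment satisfies the full query, so there is no match.

No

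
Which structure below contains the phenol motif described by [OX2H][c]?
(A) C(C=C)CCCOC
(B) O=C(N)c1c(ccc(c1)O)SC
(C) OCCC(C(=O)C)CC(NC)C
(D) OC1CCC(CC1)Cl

[OX2H][c] describes a hydroxyl oxygen attached to an aromatic carbon (a phenol).
(A) has a methoxy ether (-OCH3) but the oxygen has H0, not H1.
(B) contains a hydroxyl group (-OH), which satisfies every atom and bond constraint.
(C) has a hydroxyl group (-OH) but the -OH is on an aliphatic carbon, not an aromatic c.
(D) has a hydroxyl group (-OH) but the -OH is on an aliphatic carbon, not an aromatic c.
So the answer is (B).

B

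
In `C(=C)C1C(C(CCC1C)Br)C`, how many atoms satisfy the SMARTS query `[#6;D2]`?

3

Check the 11 heavy atoms by environment: 4× C (D3) → no; 3× C (D2) → match; 1× Br (D1) → no; 3× C (D1) → no.
That gives 3 matching atoms.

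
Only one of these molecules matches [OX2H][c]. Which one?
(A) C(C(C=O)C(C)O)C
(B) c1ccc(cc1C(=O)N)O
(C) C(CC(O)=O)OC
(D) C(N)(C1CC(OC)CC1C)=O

[OX2H][c] describes a hydroxyl oxygen attached to an aromatic carbon (a phenol).
(A) has a hydroxyl group (-OH) but the -OH is on an aliphatic carbon, not an aromatic c.
(B) contains a hydroxyl group (-OH), which satisfies every atom and bond constraint.
(C) has a methoxy ether (-OCH3) but the oxygen has H0, not H1.
(D) has a methoxy ether (-OCH3) but the oxygen has H0, not H1.
So the answer is (B).

B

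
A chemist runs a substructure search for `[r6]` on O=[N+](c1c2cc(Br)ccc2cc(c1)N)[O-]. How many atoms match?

10

The query [r6] means: r6 matches atoms in a six-membered ring.
Check the 15 heavy atoms by environment: 10× c (aromatic, in 6-ring) → match; 1× N (acyclic) → no; 1× N (charge +1, acyclic) → no; 1× O (charge -1, acyclic) → no; 1× O (acyclic) → no; 1× Br (acyclic) → no.
That gives 10 matching atoms.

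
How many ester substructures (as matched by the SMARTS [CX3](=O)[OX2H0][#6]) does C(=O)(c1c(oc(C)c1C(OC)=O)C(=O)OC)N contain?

[CX3](=O)[OX2H0][#6] is the SMARTS for an ester: a carbonyl carbon bonded to an oxygen that is itself bonded to carbon (no H on that O).
The molecule carries 2 separate instances of a methyl-ester group (-C(=O)OCH3) meeting every constraint; each maps to a distinct set of atoms, giving 2 matches.

2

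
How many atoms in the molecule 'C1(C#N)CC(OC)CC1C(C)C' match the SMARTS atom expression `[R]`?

The query [R] means: R matches any atom that is part of a ring.
Check the 12 heavy atoms by environment: 5× C (in 5-ring) → match; 5× C (acyclic) → no; 1× N (acyclic) → no; 1× O (acyclic) → no.
That gives 5 matching atoms.

5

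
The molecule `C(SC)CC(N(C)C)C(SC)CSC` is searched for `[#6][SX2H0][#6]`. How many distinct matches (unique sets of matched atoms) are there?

3

[#6][SX2H0][#6] is the SMARTS for a thioether: an aliphatic sulfur bridging two carbons with no H on the sulfur.
The molecule carries 3 separate instances of a methylthio ether (-SCH3) meeting every constraint; each maps to a distinct set of atoms, giving 3 matches.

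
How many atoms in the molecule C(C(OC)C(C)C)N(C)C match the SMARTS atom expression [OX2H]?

Check the 10 heavy atoms by environment: 1× C (H2, X4) → no; 2× C (H1, X4) → no; 5× C (H3, X4) → no; 1× O (H0, X2) → no; 1× N (H0, X3) → no.
No environment satisfies the query, so 0 matching atoms.

0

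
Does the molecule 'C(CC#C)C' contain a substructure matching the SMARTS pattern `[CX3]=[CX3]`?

No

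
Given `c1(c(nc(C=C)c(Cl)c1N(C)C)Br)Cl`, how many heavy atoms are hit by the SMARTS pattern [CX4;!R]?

The query [CX4;!R] means: aliphatic carbon with four total connections, not in a ring.
Check the 14 heavy atoms by environment: 1× n (aromatic, X2, in 6-ring) → no; 5× c (aromatic, X3, in 6-ring) → no; 2× C (X3, acyclic) → no; 2× Cl (X1, acyclic) → no; 1× N (X3, acyclic) → no; 2× C (X4, acyclic) → match; 1× Br (X1, acyclic) → no.
That gives 2 matching atoms.

2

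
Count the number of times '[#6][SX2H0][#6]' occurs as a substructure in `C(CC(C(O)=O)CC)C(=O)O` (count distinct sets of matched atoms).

[#6][SX2H0][#6] is the SMARTS for a thioether: an aliphatic sulfur bridging two carbons with no H on the sulfur.
No fragment in the molecule satisfies every constraint, giving 0 matches.

0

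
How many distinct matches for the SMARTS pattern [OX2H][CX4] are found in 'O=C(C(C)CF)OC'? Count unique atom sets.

0

[OX2H][CX4] is the SMARTS for an aliphatic alcohol: a hydroxyl oxygen bound to an sp3 (X4) carbon.
No fragment in the molecule satisfies every constraint, giving 0 matches.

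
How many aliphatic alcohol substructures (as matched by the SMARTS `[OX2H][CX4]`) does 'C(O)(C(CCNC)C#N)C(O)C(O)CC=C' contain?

[OX2H][CX4] is the SMARTS for an aliphatic alcohol: a hydroxyl oxygen bound to an sp3 (X4) carbon.
The molecule carries 3 separate instances of a hydroxyl group (-OH) meeting every constraint; each maps to a distinct set of atoms, giving 3 matches.

3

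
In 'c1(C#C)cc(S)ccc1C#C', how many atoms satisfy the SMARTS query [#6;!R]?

Check the 11 heavy atoms by environment: 6× c (aromatic, in 6-ring) → no; 4× C (acyclic) → match; 1× S (acyclic) → no.
That gives 4 matching atoms.

4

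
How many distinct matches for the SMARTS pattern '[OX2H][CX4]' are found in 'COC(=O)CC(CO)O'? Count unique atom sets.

2

[OX2H][CX4] is the SMARTS for an aliphatic alcohol: a hydroxyl oxygen bound to an sp3 (X4) carbon.
The molecule carries 2 separate instances of a hydroxyl group (-OH) meeting every constraint; each maps to a distinct set of atoms, giving 2 matches.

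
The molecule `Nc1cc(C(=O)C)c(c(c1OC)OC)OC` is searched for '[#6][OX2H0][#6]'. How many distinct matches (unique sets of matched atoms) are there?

3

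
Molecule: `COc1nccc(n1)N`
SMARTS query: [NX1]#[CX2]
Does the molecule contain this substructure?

No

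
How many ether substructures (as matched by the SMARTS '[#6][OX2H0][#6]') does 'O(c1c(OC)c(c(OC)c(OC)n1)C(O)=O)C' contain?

[#6][OX2H0][#6] is the SMARTS for an ether: an aliphatic oxygen bridging two carbons with no H on the oxygen.
The molecule carries 4 separate instances of a methoxy ether (-OCH3) meeting every constraint; each maps to a distinct set of atoms, giving 4 matches.

4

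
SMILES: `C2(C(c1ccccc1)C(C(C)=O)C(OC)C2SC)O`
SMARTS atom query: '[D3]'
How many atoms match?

7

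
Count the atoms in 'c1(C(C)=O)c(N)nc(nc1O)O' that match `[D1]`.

The query [D1] means: atom with exactly one heavy-atom neighbour (degree 1).
Check the 12 heavy atoms by environment: 2× n (aromatic, D2) → no; 4× c (aromatic, D3) → no; 3× O (D1) → match; 1× C (D3) → no; 1× C (D1) → match; 1× N (D1) → match.
Summing the matching environments: 3 + 1 + 1 = 5 matching atoms.

5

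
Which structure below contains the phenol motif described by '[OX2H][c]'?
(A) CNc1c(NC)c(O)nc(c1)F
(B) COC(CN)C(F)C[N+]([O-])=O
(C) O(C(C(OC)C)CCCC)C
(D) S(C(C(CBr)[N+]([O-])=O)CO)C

A

[OX2H][c] describes a hydroxyl oxygen attached to an aromatic carbon (a phenol).
(A) contains a hydroxyl group (-OH), which satisfies every atom and bond constraint.
(B) has a methoxy ether (-OCH3) but the oxygen has H0, not H1.
(C) has a methoxy ether (-OCH3) but the oxygen has H0, not H1.
(D) has a hydroxyl group (-OH) but the -OH is on an aliphatic carbon, not an aromatic c.
So the answer is (A).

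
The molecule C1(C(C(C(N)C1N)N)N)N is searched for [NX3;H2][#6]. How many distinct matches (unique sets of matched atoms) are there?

5

[NX3;H2][#6] is the SMARTS for a primary amine: a trivalent nitrogen with two H attached to carbon.
The molecule carries 5 separate instances of a primary amino group (-NH2) meeting every constraint; each maps to a distinct set of atoms, giving 5 matches.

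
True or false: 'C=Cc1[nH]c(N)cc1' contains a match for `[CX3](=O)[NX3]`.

The pattern [CX3](=O)[NX3] describes a carbonyl carbon bonded to a trivalent nitrogen — an amide.
The closest candidate here is a primary amino group (-NH2), but the -NH2 is not attached to a carbonyl carbon. No other fragment satisfies the full query, so there is no match.

False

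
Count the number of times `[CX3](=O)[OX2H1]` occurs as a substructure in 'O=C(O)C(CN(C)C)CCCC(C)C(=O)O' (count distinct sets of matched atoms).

2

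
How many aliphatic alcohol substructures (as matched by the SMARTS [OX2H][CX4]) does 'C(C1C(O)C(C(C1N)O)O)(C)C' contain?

[OX2H][CX4] is the SMARTS for an aliphatic alcohol: a hydroxyl oxygen bound to an sp3 (X4) carbon.
The molecule carries 3 separate instances of a hydroxyl group (-OH) meeting every constraint; each maps to a distinct set of atoms, giving 3 matches.

3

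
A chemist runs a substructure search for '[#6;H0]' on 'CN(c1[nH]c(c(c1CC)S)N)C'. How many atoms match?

The query [#6;H0] means: any carbon with no attached hydrogen.
Check the 12 heavy atoms by environment: 1× n (aromatic, H1) → no; 4× c (aromatic, H0) → match; 1× S (H1) → no; 1× N (H0) → no; 3× C (H3) → no; 1× N (H2) → no; 1× C (H2) → no.
That gives 4 matching atoms.

4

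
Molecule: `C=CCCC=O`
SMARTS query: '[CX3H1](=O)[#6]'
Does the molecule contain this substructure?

Yes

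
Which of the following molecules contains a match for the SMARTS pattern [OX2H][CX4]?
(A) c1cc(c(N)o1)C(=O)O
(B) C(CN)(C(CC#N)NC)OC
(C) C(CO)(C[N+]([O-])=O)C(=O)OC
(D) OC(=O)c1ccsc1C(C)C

[OX2H][CX4] describes a hydroxyl oxygen bound to an sp3 (X4) carbon (an aliphatic alcohol).
(A) has a carboxylic acid group (-C(=O)OH) but the -OH is on a CX3 carbonyl carbon, not a CX4 carbon.
(B) has a methoxy ether (-OCH3) but the oxygen has H0 (ether), not H1.
(C) contains a hydroxyl group (-OH), which satisfies every atom and bond constraint.
(D) has a carboxylic acid group (-C(=O)OH) but the -OH is on a CX3 carbonyl carbon, not a CX4 carbon.
So the answer is (C).

C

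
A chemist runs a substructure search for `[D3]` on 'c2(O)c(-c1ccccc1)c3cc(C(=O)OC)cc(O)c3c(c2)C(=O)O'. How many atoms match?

10

The query [D3] means: atom with exactly three heavy-atom neighbours.
Check the 25 heavy atoms by environment: 8× c (aromatic, D3) → match; 8× c (aromatic, D2) → no; 2× C (D3) → match; 5× O (D1) → no; 1× O (D2) → no; 1× C (D1) → no.
Summing the matching environments: 8 + 2 = 10 matching atoms.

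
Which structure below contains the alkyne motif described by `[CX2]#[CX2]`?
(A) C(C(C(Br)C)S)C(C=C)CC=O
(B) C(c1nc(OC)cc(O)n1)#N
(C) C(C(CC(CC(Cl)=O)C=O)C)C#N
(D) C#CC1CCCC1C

[CX2]#[CX2] describes a carbon-carbon triple bond (an alkyne).
(A) has a vinyl group (-CH=CH2) but the C=C is a double bond; both carbons are CX3, not CX2.
(B) has a nitrile (-C#N) but the triple bond is C#N, not C#C.
(C) has a nitrile (-C#N) but the triple bond is C#N, not C#C.
(D) contains an ethynyl group (-C#CH), which satisfies every atom and bond constraint.
So the answer is (D).

D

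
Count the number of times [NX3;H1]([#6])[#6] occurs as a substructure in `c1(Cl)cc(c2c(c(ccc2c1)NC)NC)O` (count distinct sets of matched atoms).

2

[NX3;H1]([#6])[#6] is the SMARTS for a secondary amine: a trivalent nitrogen with one H, bonded to two carbons.
The molecule carries 2 separate instances of an N-methylamino group (-NHCH3) meeting every constraint; each maps to a distinct set of atoms, giving 2 matches.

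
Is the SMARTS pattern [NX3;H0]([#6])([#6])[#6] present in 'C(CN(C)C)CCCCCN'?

Yes

The pattern [NX3;H0]([#6])([#6])[#6] describes a trivalent nitrogen with no H, bonded to three carbons — a tertiary amine.
The molecule carries a dimethylamino group (-N(CH3)2), whose atoms satisfy every constraint of the query, so the pattern matches.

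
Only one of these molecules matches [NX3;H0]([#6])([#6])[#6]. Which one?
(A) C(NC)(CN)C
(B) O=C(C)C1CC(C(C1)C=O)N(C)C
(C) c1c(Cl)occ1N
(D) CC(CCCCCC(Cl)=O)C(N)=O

[NX3;H0]([#6])([#6])[#6] describes a trivalent nitrogen with no H, bonded to three carbons (a tertiary amine).
(A) has a primary amino group (-NH2) but the nitrogen has H2, not H0 with three carbons.
(B) contains a dimethylamino group (-N(CH3)2), which satisfies every atom and bond constraint.
(C) has a primary amino group (-NH2) but the nitrogen has H2, not H0 with three carbons.
(D) has a primary amide (-C(=O)NH2) but the amide nitrogen has H2 and only one carbon neighbour.
So the answer is (B).

B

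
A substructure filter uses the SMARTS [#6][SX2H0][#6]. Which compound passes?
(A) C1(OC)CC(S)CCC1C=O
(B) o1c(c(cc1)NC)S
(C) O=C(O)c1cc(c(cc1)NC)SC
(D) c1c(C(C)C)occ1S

C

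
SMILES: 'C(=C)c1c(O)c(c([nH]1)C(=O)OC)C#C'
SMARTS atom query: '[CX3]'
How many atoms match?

3

Check the 14 heavy atoms by environment: 1× n (aromatic, X3) → no; 4× c (aromatic, X3) → no; 3× C (X3) → match; 1× O (X1) → no; 2× O (X2) → no; 1× C (X4) → no; 2× C (X2) → no.
That gives 3 matching atoms.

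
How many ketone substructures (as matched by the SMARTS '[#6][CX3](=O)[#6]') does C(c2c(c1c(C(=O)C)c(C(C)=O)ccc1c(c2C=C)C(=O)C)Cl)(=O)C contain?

[#6][CX3](=O)[#6] is the SMARTS for a ketone: a carbonyl carbon (no H) flanked by two carbons.
The molecule carries 4 separate instances of an acetyl/ketone group (-C(=O)CH3) meeting every constraint; each maps to a distinct set of atoms, giving 4 matches.

4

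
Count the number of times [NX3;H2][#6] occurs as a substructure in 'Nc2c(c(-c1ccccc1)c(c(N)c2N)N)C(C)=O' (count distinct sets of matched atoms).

[NX3;H2][#6] is the SMARTS for a primary amine: a trivalent nitrogen with two H attached to carbon.
The molecule carries 4 separate instances of a primary amino group (-NH2) meeting every constraint; each maps to a distinct set of atoms, giving 4 matches.

4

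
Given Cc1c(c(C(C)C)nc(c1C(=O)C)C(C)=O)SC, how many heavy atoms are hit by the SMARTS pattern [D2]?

2

Check the 18 heavy atoms by environment: 1× n (aromatic, D2) → match; 5× c (aromatic, D3) → no; 3× C (D3) → no; 6× C (D1) → no; 1× S (D2) → match; 2× O (D1) → no.
Summing the matching environments: 1 + 1 = 2 matching atoms.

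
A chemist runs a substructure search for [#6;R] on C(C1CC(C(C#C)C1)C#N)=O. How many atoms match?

The query [#6;R] means: carbon that is part of a ring.
Check the 11 heavy atoms by environment: 5× C (in 5-ring) → match; 4× C (acyclic) → no; 1× N (acyclic) → no; 1× O (acyclic) → no.
That gives 5 matching atoms.

5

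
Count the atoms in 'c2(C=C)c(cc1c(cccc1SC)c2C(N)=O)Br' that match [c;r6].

The query [c;r6] means: aromatic carbon that belongs to a six-membered ring.
Check the 18 heavy atoms by environment: 10× c (aromatic, in 6-ring) → match; 4× C (acyclic) → no; 1× O (acyclic) → no; 1× N (acyclic) → no; 1× S (acyclic) → no; 1× Br (acyclic) → no.
That gives 10 matching atoms.

10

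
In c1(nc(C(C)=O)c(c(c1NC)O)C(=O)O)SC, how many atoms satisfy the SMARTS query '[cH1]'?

Check the 17 heavy atoms by environment: 1× n (aromatic, H0) → no; 5× c (aromatic, H0) → no; 2× C (H0) → no; 2× O (H0) → no; 2× O (H1) → no; 1× S (H0) → no; 3× C (H3) → no; 1× N (H1) → no.
No environment satisfies the query, so 0 matching atoms.

0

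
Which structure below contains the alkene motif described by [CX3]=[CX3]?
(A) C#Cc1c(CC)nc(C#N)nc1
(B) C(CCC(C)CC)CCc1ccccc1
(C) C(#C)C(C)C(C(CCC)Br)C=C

C

[CX3]=[CX3] describes a non-aromatic C=C double bond between two sp2 carbons (an alkene).
(A) has an ethyl group (-CH2CH3) but its C-C bond is a single bond between CX4 carbons, not CX3=CX3.
(B) has an ethyl group (-CH2CH3) but its C-C bond is a single bond between CX4 carbons, not CX3=CX3.
(C) contains a vinyl group (-CH=CH2), which satisfies every atom and bond constraint.
So the answer is (C).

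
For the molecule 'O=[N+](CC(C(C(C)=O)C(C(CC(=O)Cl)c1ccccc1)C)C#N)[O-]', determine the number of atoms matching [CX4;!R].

8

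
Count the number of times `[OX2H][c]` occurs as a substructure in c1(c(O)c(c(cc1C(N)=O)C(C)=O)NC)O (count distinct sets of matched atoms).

[OX2H][c] is the SMARTS for a phenol: a hydroxyl oxygen attached to an aromatic carbon.
The molecule carries 2 separate instances of a hydroxyl group (-OH) meeting every constraint; each maps to a distinct set of atoms, giving 2 matches.

2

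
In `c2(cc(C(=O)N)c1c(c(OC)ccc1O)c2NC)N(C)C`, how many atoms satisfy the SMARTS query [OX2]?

2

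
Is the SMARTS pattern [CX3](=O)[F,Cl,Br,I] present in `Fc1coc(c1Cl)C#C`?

The pattern [CX3](=O)[F,Cl,Br,I] describes a carbonyl carbon bonded to a halogen — an acyl halide.
The closest candidate here is a chloro substituent, but the Cl is not on a carbonyl carbon. No other fragment satisfies the full query, so there is no match.

No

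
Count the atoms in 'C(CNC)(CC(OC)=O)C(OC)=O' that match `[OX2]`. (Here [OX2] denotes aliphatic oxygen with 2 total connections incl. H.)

2

The query [OX2] means: aliphatic oxygen with two total connections — ether, hydroxyl, or ester single-bond O.
Check the 13 heavy atoms by environment: 6× C (X4) → no; 2× C (X3) → no; 2× O (X1) → no; 2× O (X2) → match; 1× N (X3) → no.
That gives 2 matching atoms.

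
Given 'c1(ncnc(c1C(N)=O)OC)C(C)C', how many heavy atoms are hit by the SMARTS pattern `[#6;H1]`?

The query [#6;H1] means: any carbon bearing exactly one hydrogen.
Check the 14 heavy atoms by environment: 2× n (aromatic, H0) → no; 1× c (aromatic, H1) → match; 3× c (aromatic, H0) → no; 1× C (H0) → no; 2× O (H0) → no; 1× N (H2) → no; 1× C (H1) → match; 3× C (H3) → no.
Summing the matching environments: 1 + 1 = 2 matching atoms.

2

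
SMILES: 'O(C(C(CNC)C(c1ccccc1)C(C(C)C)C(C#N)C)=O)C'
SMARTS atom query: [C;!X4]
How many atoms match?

2

The query [C;!X4] means: aliphatic carbon that does not have four total connections.
Check the 23 heavy atoms by environment: 11× C (X4) → no; 1× C (X2) → match; 1× N (X1) → no; 1× N (X3) → no; 1× C (X3) → match; 1× O (X1) → no; 1× O (X2) → no; 6× c (aromatic, X3) → no.
Summing the matching environments: 1 + 1 = 2 matching atoms.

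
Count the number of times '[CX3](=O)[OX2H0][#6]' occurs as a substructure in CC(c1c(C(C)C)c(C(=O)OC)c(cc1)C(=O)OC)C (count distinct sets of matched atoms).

[CX3](=O)[OX2H0][#6] is the SMARTS for an ester: a carbonyl carbon bonded to an oxygen that is itself bonded to carbon (no H on that O).
The molecule carries 2 separate instances of a methyl-ester group (-C(=O)OCH3) meeting every constraint; each maps to a distinct set of atoms, giving 2 matches.

2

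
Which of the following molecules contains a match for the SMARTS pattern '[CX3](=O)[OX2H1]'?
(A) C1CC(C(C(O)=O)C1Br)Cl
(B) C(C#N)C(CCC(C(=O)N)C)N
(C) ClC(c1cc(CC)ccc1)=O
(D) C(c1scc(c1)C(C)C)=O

A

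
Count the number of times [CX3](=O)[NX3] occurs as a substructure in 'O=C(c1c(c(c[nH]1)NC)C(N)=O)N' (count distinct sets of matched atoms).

[CX3](=O)[NX3] is the SMARTS for an amide: a carbonyl carbon bonded to a trivalent nitrogen.
The molecule carries 2 separate instances of a primary amide (-C(=O)NH2) meeting every constraint; each maps to a distinct set of atoms, giving 2 matches.

2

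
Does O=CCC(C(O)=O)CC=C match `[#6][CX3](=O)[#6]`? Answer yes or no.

No

The pattern [#6][CX3](=O)[#6] describes a carbonyl carbon (no H) flanked by two carbons — a ketone.
The closest candidate here is a carboxylic acid group (-C(=O)OH), but one neighbour of the carbonyl carbon is O, not C. No other fragment satisfies the full query, so there is no match.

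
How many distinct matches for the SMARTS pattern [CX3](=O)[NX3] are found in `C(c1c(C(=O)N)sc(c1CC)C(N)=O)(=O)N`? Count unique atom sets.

[CX3](=O)[NX3] is the SMARTS for an amide: a carbonyl carbon bonded to a trivalent nitrogen.
The molecule carries 3 separate instances of a primary amide (-C(=O)NH2) meeting every constraint; each maps to a distinct set of atoms, giving 3 matches.

3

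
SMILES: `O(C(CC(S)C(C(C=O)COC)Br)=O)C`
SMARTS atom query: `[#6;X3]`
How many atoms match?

Check the 15 heavy atoms by environment: 7× C (X4) → no; 1× Br (X1) → no; 2× C (X3) → match; 2× O (X1) → no; 2× O (X2) → no; 1× S (X2) → no.
That gives 2 matching atoms.

2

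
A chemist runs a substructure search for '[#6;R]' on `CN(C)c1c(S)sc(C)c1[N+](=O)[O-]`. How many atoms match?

The query [#6;R] means: carbon that is part of a ring.
Check the 13 heavy atoms by environment: 1× s (aromatic, in 5-ring) → no; 4× c (aromatic, in 5-ring) → match; 1× N (charge +1, acyclic) → no; 1× O (charge -1, acyclic) → no; 1× O (acyclic) → no; 3× C (acyclic) → no; 1× S (acyclic) → no; 1× N (acyclic) → no.
That gives 4 matching atoms.

4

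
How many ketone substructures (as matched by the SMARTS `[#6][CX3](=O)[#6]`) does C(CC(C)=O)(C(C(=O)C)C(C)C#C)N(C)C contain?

2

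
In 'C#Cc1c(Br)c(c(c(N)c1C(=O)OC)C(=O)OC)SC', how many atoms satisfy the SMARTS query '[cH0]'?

Check the 20 heavy atoms by environment: 6× c (aromatic, H0) → match; 1× N (H2) → no; 1× Br (H0) → no; 3× C (H0) → no; 4× O (H0) → no; 3× C (H3) → no; 1× S (H0) → no; 1× C (H1) → no.
That gives 6 matching atoms.

6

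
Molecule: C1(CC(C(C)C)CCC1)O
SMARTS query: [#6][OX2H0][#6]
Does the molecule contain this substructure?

The pattern [#6][OX2H0][#6] describes an aliphatic oxygen bridging two carbons with no H on the oxygen — an ether.
The closest candidate here is a hydroxyl group (-OH), but the oxygen has H1, not H0 bridging two carbons. No other fragment satisfies the full query, so there is no match.

No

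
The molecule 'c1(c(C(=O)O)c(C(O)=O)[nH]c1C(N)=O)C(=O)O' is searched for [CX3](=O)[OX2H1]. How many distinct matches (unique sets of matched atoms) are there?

3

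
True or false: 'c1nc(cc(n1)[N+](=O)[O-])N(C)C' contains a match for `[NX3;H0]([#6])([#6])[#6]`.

The pattern [NX3;H0]([#6])([#6])[#6] describes a trivalent nitrogen with no H, bonded to three carbons — a tertiary amine.
The molecule carries a dimethylamino group (-N(CH3)2), whose atoms satisfy every constraint of the query, so the pattern matches.

True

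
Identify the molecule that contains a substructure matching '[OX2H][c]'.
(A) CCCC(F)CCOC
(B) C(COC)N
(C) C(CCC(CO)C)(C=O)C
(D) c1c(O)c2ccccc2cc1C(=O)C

D

[OX2H][c] describes a hydroxyl oxygen attached to an aromatic carbon (a phenol).
(A) has a methoxy ether (-OCH3) but the oxygen has H0, not H1.
(B) has a methoxy ether (-OCH3) but the oxygen has H0, not H1.
(C) has a hydroxyl group (-OH) but the -OH is on an aliphatic carbon, not an aromatic c.
(D) contains a hydroxyl group (-OH), which satisfies every atom and bond constraint.
So the answer is (D).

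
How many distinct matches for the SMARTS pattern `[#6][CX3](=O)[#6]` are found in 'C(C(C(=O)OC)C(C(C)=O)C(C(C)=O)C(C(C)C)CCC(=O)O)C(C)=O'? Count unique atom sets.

3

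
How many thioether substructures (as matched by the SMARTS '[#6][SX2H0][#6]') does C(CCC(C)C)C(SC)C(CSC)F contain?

2

[#6][SX2H0][#6] is the SMARTS for a thioether: an aliphatic sulfur bridging two carbons with no H on the sulfur.
The molecule carries 2 separate instances of a methylthio ether (-SCH3) meeting every constraint; each maps to a distinct set of atoms, giving 2 matches.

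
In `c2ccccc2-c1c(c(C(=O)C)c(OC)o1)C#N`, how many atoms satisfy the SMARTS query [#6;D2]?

The query [#6;D2] means: any carbon bonded to exactly two heavy atoms.
Check the 18 heavy atoms by environment: 1× o (aromatic, D2) → no; 5× c (aromatic, D3) → no; 1× C (D3) → no; 1× O (D1) → no; 2× C (D1) → no; 1× O (D2) → no; 5× c (aromatic, D2) → match; 1× C (D2) → match; 1× N (D1) → no.
Summing the matching environments: 5 + 1 = 6 matching atoms.

6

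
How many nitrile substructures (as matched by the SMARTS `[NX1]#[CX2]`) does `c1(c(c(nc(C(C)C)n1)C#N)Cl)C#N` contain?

[NX1]#[CX2] is the SMARTS for a nitrile: a nitrogen triple-bonded to a two-connected carbon.
The molecule carries 2 separate instances of a nitrile (-C#N) meeting every constraint; each maps to a distinct set of atoms, giving 2 matches.

2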